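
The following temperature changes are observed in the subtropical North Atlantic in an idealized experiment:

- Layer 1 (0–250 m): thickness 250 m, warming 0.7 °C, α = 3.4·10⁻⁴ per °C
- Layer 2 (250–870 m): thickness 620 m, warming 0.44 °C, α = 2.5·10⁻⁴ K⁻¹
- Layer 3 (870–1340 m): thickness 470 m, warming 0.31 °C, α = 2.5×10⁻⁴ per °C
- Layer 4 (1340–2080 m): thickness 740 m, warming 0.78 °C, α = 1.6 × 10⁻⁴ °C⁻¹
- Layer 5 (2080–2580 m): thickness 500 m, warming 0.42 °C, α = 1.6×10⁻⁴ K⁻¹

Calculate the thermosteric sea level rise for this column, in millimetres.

about 290 mm

0–250 m: 0.7 × 3.4×10⁻⁴ × 250 = 0.05950 m
Layer 2: 0.44 × 2.5×10⁻⁴ × 620 = 0.06820 m
870–1340 m: 470 × 0.31 × 2.5×10⁻⁴ = 0.036425 m
740 × 0.78 × 1.6×10⁻⁴ = 0.092352 m
2080–2580 m: 1.6×10⁻⁴ × 0.42 × 500 = 0.03360 m
Δh = 0.05950 + 0.06820 + 0.036425 + 0.092352 + 0.03360 = 0.290077 m ≈ 290 mm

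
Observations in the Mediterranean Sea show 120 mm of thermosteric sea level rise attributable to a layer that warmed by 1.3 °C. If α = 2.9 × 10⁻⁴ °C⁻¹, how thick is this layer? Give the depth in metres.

318 m

H = Δh/(αΔT) = 0.12 / (2.9×10⁻⁴ × 1.3) ≈ 318.3 m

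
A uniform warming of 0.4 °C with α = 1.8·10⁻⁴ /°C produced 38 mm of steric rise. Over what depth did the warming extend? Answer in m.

H = Δh/(αΔT) = 0.038 / (1.8×10⁻⁴ × 0.4) ≈ 527.8 m

about 528 m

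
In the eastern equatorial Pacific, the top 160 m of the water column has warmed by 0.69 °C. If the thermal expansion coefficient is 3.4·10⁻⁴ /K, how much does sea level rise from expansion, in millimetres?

Δh = αΔT·H = 3.4×10⁻⁴ × 0.69 × 160 = 0.037536 m

Δh ≈ 37.5 mm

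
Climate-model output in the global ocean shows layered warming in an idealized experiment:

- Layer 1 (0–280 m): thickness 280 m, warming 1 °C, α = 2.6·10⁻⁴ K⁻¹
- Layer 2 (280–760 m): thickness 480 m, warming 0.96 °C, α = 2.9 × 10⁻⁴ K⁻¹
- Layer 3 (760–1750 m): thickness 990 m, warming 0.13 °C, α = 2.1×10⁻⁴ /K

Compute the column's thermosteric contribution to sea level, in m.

Layer 1: 1 × 2.6×10⁻⁴ × 280 = 0.07280 m
2.9×10⁻⁴ × 0.96 × 480 = 0.133632 m
0.13 × 2.1×10⁻⁴ × 990 = 0.027027 m
Δh = 0.07280 + 0.133632 + 0.027027 = 0.233459 m ≈ 0.23 m

0.23 m of thermosteric rise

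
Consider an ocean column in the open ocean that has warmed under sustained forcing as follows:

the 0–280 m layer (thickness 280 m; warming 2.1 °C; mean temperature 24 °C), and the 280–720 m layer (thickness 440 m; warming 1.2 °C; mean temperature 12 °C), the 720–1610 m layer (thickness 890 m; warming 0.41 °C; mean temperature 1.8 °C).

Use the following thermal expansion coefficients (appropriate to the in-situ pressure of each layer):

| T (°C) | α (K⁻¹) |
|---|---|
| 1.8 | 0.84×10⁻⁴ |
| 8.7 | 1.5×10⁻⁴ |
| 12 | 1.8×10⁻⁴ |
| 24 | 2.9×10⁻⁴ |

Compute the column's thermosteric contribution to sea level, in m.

0.296 m of thermosteric rise

Layer 1 at 24 °C → α = 2.9×10⁻⁴ K⁻¹
Layer 2 at 12 °C → α = 1.8×10⁻⁴ K⁻¹
Layer 3 at 1.8 °C → α = 0.84×10⁻⁴ K⁻¹
0–280 m: 2.1 × 2.9×10⁻⁴ × 280 = 0.17052 m
440 × 1.2 × 1.8×10⁻⁴ = 0.09504 m
Layer 3: 890 × 0.84×10⁻⁴ × 0.41 = 0.0306516 m
Δh = 0.17052 + 0.09504 + 0.0306516 = 0.2962116 m ≈ 0.296 m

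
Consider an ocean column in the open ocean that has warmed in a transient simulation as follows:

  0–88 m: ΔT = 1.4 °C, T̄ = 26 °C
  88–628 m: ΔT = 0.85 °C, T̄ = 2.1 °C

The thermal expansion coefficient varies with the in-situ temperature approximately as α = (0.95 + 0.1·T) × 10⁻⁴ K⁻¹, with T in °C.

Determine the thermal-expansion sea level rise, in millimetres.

Layer 1: α = (0.95 + 0.1×26)×10⁻⁴ = 3.55×10⁻⁴ K⁻¹
Layer 2: α = (0.95 + 0.1×2.1)×10⁻⁴ = 1.16×10⁻⁴ K⁻¹
0–88 m: 1.4 × 3.55×10⁻⁴ × 88 = 0.043736 m
Layer 2: 0.85 × 1.16×10⁻⁴ × 540 = 0.053244 m
Δh = 0.043736 + 0.053244 = 0.09698 m ≈ 97.0 mm

Δh = 97.0 mm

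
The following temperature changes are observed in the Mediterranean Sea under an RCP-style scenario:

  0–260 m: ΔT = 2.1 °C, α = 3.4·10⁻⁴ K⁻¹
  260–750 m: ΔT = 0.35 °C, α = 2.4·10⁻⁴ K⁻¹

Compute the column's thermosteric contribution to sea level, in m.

Δh = 0.23 m

2.1 × 260 × 3.4×10⁻⁴ = 0.18564 m
Layer 2: 0.35 × 2.4×10⁻⁴ × 490 = 0.04116 m
Δh = 0.18564 + 0.04116 = 0.22680 m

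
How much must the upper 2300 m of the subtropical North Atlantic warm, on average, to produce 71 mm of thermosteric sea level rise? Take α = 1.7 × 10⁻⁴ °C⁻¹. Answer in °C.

ΔT ≈ 0.182 °C

ΔT = Δh/(αH) = 0.071 / (1.7×10⁻⁴ × 2300) ≈ 0.1816 °C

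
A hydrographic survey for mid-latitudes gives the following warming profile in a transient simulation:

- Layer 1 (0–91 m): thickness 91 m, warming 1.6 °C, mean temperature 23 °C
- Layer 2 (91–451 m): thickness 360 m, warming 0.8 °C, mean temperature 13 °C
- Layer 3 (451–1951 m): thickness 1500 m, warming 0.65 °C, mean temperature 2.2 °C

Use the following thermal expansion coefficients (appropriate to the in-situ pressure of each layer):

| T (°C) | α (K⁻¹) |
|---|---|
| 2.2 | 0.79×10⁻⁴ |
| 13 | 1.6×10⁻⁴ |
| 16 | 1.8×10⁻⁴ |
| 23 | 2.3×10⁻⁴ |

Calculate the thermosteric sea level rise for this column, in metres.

Layer 1 at 23 °C → α = 2.3×10⁻⁴ K⁻¹
Layer 2 at 13 °C → α = 1.6×10⁻⁴ K⁻¹
Layer 3 at 2.2 °C → α = 0.79×10⁻⁴ K⁻¹
0–91 m: 2.3×10⁻⁴ × 91 × 1.6 = 0.033488 m
1.6×10⁻⁴ × 0.8 × 360 = 0.04608 m
Layer 3: 0.79×10⁻⁴ × 0.65 × 1500 = 0.077025 m
Δh = 0.033488 + 0.04608 + 0.077025 = 0.156593 m

0.157 m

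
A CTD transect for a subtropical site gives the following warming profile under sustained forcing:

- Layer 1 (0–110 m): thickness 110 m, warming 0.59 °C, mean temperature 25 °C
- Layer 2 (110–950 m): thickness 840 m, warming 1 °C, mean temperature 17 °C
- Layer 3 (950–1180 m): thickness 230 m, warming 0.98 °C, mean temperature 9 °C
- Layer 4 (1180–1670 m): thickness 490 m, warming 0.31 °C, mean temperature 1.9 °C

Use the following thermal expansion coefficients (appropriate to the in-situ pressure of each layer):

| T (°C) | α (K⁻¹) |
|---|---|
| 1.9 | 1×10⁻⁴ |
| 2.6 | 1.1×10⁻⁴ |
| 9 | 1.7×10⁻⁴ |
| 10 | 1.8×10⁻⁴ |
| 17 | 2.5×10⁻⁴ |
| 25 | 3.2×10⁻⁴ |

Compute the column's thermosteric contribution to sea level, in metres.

Layer 1 at 25 °C → α = 3.2×10⁻⁴ K⁻¹
Layer 2 at 17 °C → α = 2.5×10⁻⁴ K⁻¹
Layer 3 at 9 °C → α = 1.7×10⁻⁴ K⁻¹
Layer 4 at 1.9 °C → α = 1×10⁻⁴ K⁻¹
Layer 1: 3.2×10⁻⁴ × 0.59 × 110 = 0.020768 m
Layer 2: 840 × 2.5×10⁻⁴ × 1 = 0.21000 m
950–1180 m: 1.7×10⁻⁴ × 230 × 0.98 = 0.038318 m
1180–1670 m: 490 × 1×10⁻⁴ × 0.31 = 0.01519 m
Δh = 0.020768 + 0.21000 + 0.038318 + 0.01519 = 0.284276 m ≈ 0.284 m

0.284 m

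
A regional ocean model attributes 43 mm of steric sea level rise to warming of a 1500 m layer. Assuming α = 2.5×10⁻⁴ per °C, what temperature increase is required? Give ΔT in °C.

ΔT ≈ 0.115 °C

ΔT = Δh/(αH) = 0.043 / (2.5×10⁻⁴ × 1500) ≈ 0.1147 °C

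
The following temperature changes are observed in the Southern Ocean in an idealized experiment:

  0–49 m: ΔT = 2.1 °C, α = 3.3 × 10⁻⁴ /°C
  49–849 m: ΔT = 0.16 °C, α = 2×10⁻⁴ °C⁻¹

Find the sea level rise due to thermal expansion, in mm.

59.6 mm of thermosteric rise

0–49 m: 2.1 × 49 × 3.3×10⁻⁴ = 0.033957 m
Layer 2: 2×10⁻⁴ × 0.16 × 800 = 0.02560 m
Δh = 0.033957 + 0.02560 = 0.059557 m ≈ 59.6 mm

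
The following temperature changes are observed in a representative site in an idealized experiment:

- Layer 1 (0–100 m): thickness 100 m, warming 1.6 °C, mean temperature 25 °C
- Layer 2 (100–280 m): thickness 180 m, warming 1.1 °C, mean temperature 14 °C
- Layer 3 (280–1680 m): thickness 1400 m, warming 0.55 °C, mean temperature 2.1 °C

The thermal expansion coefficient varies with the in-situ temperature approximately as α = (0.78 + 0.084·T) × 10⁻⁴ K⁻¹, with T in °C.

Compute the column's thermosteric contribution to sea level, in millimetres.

Δh ≈ 158 mm

Layer 1: α = (0.78 + 0.084×25)×10⁻⁴ = 2.88×10⁻⁴ K⁻¹
Layer 2: α = (0.78 + 0.084×14)×10⁻⁴ = 1.956×10⁻⁴ K⁻¹
Layer 3: α = (0.78 + 0.084×2.1)×10⁻⁴ = 0.9564×10⁻⁴ K⁻¹
0–100 m: 100 × 2.88×10⁻⁴ × 1.6 = 0.04608 m
100–280 m: 180 × 1.956×10⁻⁴ × 1.1 = 0.0387288 m
1400 × 0.9564×10⁻⁴ × 0.55 = 0.0736428 m
Δh = 0.04608 + 0.0387288 + 0.0736428 = 0.1584516 m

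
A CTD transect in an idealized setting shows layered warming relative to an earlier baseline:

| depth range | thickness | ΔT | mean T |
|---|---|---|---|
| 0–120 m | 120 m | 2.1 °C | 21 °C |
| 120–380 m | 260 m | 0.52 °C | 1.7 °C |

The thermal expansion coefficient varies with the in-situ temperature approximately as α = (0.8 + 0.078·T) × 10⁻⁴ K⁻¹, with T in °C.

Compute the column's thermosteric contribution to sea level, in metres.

0.0740 m of thermosteric rise

Layer 1: α = (0.8 + 0.078×21)×10⁻⁴ = 2.438×10⁻⁴ K⁻¹
Layer 2: α = (0.8 + 0.078×1.7)×10⁻⁴ = 0.9326×10⁻⁴ K⁻¹
0–120 m: 2.1 × 2.438×10⁻⁴ × 120 = 0.0614376 m
260 × 0.9326×10⁻⁴ × 0.52 = 0.012608752 m
Δh = 0.0614376 + 0.012608752 = 0.074046352 m ≈ 0.0740 m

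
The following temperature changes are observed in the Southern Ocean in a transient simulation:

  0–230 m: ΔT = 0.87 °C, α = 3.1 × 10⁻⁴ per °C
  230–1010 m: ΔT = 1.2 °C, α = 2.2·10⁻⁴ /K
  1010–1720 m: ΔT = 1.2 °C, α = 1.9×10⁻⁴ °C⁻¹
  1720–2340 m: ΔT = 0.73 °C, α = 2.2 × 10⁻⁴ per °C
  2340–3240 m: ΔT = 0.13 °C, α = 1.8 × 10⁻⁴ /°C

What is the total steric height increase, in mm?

0.87 × 230 × 3.1×10⁻⁴ = 0.062031 m
780 × 2.2×10⁻⁴ × 1.2 = 0.20592 m
1010–1720 m: 1.2 × 1.9×10⁻⁴ × 710 = 0.16188 m
1720–2340 m: 2.2×10⁻⁴ × 620 × 0.73 = 0.099572 m
Layer 5: 1.8×10⁻⁴ × 900 × 0.13 = 0.02106 m
Δh = 0.062031 + 0.20592 + 0.16188 + 0.099572 + 0.02106 = 0.550463 m

Δh ≈ 550 mm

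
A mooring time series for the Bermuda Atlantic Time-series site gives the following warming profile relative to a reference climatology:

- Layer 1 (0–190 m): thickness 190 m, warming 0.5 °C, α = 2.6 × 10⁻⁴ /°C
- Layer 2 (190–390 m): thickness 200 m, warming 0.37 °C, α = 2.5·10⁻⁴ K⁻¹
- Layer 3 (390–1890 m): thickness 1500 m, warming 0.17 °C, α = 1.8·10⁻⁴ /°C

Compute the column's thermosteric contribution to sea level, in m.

0.0891 m

0–190 m: 2.6×10⁻⁴ × 0.5 × 190 = 0.02470 m
Layer 2: 0.37 × 2.5×10⁻⁴ × 200 = 0.01850 m
390–1890 m: 0.17 × 1.8×10⁻⁴ × 1500 = 0.04590 m
Δh = 0.02470 + 0.01850 + 0.04590 = 0.08910 m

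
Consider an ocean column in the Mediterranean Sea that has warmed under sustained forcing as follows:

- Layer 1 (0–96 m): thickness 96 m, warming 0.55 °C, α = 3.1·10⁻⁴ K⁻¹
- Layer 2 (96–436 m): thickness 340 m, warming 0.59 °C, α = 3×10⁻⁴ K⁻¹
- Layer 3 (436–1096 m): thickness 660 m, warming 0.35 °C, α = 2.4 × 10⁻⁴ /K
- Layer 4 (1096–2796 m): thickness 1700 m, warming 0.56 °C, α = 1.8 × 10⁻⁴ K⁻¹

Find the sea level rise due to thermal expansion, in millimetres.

0–96 m: 3.1×10⁻⁴ × 96 × 0.55 = 0.016368 m
3×10⁻⁴ × 340 × 0.59 = 0.06018 m
Layer 3: 2.4×10⁻⁴ × 660 × 0.35 = 0.05544 m
1096–2796 m: 0.56 × 1700 × 1.8×10⁻⁴ = 0.17136 m
Δh = 0.016368 + 0.06018 + 0.05544 + 0.17136 = 0.303348 m ≈ 303 mm

303 mm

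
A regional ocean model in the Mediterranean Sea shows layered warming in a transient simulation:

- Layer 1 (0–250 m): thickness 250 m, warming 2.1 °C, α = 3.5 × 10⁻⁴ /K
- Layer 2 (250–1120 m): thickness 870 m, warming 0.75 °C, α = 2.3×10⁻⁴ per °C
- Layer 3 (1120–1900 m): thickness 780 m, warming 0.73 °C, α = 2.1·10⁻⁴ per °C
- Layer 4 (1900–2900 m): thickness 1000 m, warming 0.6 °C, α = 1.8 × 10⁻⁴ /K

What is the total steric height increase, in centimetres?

about 56.1 cm

2.1 × 250 × 3.5×10⁻⁴ = 0.18375 m
Layer 2: 0.75 × 870 × 2.3×10⁻⁴ = 0.150075 m
2.1×10⁻⁴ × 780 × 0.73 = 0.119574 m
Layer 4: 0.6 × 1.8×10⁻⁴ × 1000 = 0.10800 m
Δh = 0.18375 + 0.150075 + 0.119574 + 0.10800 = 0.561399 m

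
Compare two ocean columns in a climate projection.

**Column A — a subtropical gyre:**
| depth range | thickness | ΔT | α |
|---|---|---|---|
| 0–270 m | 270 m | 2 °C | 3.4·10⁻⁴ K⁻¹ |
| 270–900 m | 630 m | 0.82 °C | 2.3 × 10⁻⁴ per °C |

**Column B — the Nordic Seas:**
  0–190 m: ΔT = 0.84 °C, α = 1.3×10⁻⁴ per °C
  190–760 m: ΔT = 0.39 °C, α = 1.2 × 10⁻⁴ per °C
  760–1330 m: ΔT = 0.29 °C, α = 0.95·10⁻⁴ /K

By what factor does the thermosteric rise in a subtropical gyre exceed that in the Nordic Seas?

A 0–270 m: 3.4×10⁻⁴ × 2 × 270 = 0.18360 m
A 270–900 m: 2.3×10⁻⁴ × 0.82 × 630 = 0.118818 m
A total: 0.302418 m
B Layer 1: 190 × 0.84 × 1.3×10⁻⁴ = 0.020748 m
B 0.39 × 570 × 1.2×10⁻⁴ = 0.026676 m
B 0.95×10⁻⁴ × 0.29 × 570 = 0.0157035 m
B total: 0.0631275 m
Ratio: 0.302418 / 0.0631275 ≈ 4.791

≈ 4.8×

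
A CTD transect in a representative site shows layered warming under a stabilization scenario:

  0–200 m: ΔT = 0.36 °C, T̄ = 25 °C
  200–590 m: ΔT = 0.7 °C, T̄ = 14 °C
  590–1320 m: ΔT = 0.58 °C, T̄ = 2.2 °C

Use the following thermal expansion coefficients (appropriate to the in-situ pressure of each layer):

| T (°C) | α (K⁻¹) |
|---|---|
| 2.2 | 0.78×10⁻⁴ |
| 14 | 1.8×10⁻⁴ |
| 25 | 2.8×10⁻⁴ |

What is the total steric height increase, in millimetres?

about 102 mm

Layer 1 at 25 °C → α = 2.8×10⁻⁴ K⁻¹
Layer 2 at 14 °C → α = 1.8×10⁻⁴ K⁻¹
Layer 3 at 2.2 °C → α = 0.78×10⁻⁴ K⁻¹
Layer 1: 200 × 0.36 × 2.8×10⁻⁴ = 0.02016 m
200–590 m: 1.8×10⁻⁴ × 390 × 0.7 = 0.04914 m
730 × 0.78×10⁻⁴ × 0.58 = 0.0330252 m
Δh = 0.02016 + 0.04914 + 0.0330252 = 0.1023252 m ≈ 102 mm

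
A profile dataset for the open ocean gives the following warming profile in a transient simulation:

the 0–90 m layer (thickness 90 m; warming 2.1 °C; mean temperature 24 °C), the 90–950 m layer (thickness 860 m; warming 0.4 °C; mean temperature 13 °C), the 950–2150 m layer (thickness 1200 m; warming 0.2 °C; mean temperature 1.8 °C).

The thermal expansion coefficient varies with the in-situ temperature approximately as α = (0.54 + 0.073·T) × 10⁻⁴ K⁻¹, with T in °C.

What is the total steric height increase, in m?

Layer 1: α = (0.54 + 0.073×24)×10⁻⁴ = 2.292×10⁻⁴ K⁻¹
Layer 2: α = (0.54 + 0.073×13)×10⁻⁴ = 1.489×10⁻⁴ K⁻¹
Layer 3: α = (0.54 + 0.073×1.8)×10⁻⁴ = 0.6714×10⁻⁴ K⁻¹
Layer 1: 2.292×10⁻⁴ × 2.1 × 90 = 0.0433188 m
Layer 2: 0.4 × 1.489×10⁻⁴ × 860 = 0.0512216 m
950–2150 m: 0.2 × 1200 × 0.6714×10⁻⁴ = 0.0161136 m
Δh = 0.0433188 + 0.0512216 + 0.0161136 = 0.110654 m

0.111 m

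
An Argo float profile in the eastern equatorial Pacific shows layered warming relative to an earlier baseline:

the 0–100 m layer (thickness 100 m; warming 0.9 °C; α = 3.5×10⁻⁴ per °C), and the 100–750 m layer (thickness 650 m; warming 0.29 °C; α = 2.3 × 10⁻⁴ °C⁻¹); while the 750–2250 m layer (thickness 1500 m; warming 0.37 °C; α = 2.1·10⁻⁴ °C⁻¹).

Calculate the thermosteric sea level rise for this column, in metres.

about 0.19 m

3.5×10⁻⁴ × 100 × 0.9 = 0.03150 m
100–750 m: 0.29 × 2.3×10⁻⁴ × 650 = 0.043355 m
2.1×10⁻⁴ × 1500 × 0.37 = 0.11655 m
Δh = 0.03150 + 0.043355 + 0.11655 = 0.191405 m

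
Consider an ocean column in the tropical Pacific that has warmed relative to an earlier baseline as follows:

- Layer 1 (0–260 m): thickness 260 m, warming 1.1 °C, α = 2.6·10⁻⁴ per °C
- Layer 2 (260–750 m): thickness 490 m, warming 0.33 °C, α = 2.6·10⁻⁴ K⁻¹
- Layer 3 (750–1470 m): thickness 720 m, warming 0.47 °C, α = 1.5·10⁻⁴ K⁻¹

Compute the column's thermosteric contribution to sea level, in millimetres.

0–260 m: 1.1 × 2.6×10⁻⁴ × 260 = 0.07436 m
490 × 2.6×10⁻⁴ × 0.33 = 0.042042 m
750–1470 m: 720 × 0.47 × 1.5×10⁻⁴ = 0.05076 m
Δh = 0.07436 + 0.042042 + 0.05076 = 0.167162 m ≈ 167 mm

167 mm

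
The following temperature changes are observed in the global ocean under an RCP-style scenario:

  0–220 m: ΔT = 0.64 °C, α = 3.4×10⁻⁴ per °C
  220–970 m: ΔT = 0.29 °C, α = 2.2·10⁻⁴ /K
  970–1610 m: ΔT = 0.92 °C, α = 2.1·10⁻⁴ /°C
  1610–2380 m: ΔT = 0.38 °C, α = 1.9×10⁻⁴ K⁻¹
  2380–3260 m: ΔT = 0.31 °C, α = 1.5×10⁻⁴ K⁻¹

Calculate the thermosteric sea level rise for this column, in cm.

32 cm of thermosteric rise

0–220 m: 220 × 0.64 × 3.4×10⁻⁴ = 0.047872 m
220–970 m: 750 × 2.2×10⁻⁴ × 0.29 = 0.04785 m
970–1610 m: 640 × 0.92 × 2.1×10⁻⁴ = 0.123648 m
Layer 4: 1.9×10⁻⁴ × 770 × 0.38 = 0.055594 m
2380–3260 m: 1.5×10⁻⁴ × 880 × 0.31 = 0.04092 m
Δh = 0.047872 + 0.04785 + 0.123648 + 0.055594 + 0.04092 = 0.315884 m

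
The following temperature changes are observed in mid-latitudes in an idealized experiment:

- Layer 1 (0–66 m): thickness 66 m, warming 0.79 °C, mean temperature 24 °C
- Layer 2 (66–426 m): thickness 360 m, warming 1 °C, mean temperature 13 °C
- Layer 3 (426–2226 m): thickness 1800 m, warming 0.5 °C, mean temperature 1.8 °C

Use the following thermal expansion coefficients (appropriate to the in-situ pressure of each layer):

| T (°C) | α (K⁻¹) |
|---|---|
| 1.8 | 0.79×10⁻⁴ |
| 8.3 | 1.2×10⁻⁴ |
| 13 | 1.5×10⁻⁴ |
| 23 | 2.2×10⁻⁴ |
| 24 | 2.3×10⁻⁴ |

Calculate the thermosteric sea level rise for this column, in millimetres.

137 mm

Layer 1 at 24 °C → α = 2.3×10⁻⁴ K⁻¹
Layer 2 at 13 °C → α = 1.5×10⁻⁴ K⁻¹
Layer 3 at 1.8 °C → α = 0.79×10⁻⁴ K⁻¹
2.3×10⁻⁴ × 66 × 0.79 = 0.0119922 m
66–426 m: 360 × 1 × 1.5×10⁻⁴ = 0.05400 m
Layer 3: 0.79×10⁻⁴ × 0.5 × 1800 = 0.07110 m
Δh = 0.0119922 + 0.05400 + 0.07110 = 0.1370922 m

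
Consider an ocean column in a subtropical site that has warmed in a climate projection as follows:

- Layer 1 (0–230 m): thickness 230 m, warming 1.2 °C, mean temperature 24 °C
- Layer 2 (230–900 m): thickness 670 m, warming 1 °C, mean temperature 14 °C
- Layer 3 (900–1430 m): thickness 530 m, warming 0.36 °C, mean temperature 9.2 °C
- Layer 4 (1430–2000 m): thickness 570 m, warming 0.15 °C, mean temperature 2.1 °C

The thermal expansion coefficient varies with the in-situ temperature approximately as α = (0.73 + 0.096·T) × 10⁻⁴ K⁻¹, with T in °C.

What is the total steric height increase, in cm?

Layer 1: α = (0.73 + 0.096×24)×10⁻⁴ = 3.034×10⁻⁴ K⁻¹
Layer 2: α = (0.73 + 0.096×14)×10⁻⁴ = 2.074×10⁻⁴ K⁻¹
Layer 3: α = (0.73 + 0.096×9.2)×10⁻⁴ = 1.6132×10⁻⁴ K⁻¹
Layer 4: α = (0.73 + 0.096×2.1)×10⁻⁴ = 0.9316×10⁻⁴ K⁻¹
0–230 m: 230 × 3.034×10⁻⁴ × 1.2 = 0.0837384 m
Layer 2: 2.074×10⁻⁴ × 1 × 670 = 0.138958 m
1.6132×10⁻⁴ × 0.36 × 530 = 0.030779856 m
0.15 × 0.9316×10⁻⁴ × 570 = 0.00796518 m
Δh = 0.0837384 + 0.138958 + 0.030779856 + 0.00796518 = 0.261441436 m

Δh ≈ 26.1 cm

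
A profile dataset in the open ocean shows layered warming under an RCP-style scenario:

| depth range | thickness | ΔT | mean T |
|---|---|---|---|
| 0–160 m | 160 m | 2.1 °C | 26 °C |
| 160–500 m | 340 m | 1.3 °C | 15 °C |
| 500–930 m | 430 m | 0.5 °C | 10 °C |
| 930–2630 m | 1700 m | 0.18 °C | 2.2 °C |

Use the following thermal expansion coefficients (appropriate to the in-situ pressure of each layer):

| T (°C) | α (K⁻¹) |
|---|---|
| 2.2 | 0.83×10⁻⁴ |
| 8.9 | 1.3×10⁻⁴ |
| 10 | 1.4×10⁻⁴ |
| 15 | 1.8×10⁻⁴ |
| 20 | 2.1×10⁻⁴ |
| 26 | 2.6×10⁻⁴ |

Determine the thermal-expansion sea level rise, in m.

Layer 1 at 26 °C → α = 2.6×10⁻⁴ K⁻¹
Layer 2 at 15 °C → α = 1.8×10⁻⁴ K⁻¹
Layer 3 at 10 °C → α = 1.4×10⁻⁴ K⁻¹
Layer 4 at 2.2 °C → α = 0.83×10⁻⁴ K⁻¹
0–160 m: 160 × 2.1 × 2.6×10⁻⁴ = 0.08736 m
340 × 1.3 × 1.8×10⁻⁴ = 0.07956 m
500–930 m: 0.5 × 430 × 1.4×10⁻⁴ = 0.03010 m
Layer 4: 0.83×10⁻⁴ × 1700 × 0.18 = 0.025398 m
Δh = 0.08736 + 0.07956 + 0.03010 + 0.025398 = 0.222418 m

about 0.222 m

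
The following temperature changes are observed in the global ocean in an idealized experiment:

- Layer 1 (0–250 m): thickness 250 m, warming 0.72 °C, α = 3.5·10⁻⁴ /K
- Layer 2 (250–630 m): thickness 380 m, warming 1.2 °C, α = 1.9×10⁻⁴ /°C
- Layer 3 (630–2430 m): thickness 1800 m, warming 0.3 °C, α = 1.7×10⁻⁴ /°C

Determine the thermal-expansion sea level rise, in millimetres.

241 mm of thermosteric rise

0–250 m: 3.5×10⁻⁴ × 0.72 × 250 = 0.06300 m
380 × 1.9×10⁻⁴ × 1.2 = 0.08664 m
1800 × 0.3 × 1.7×10⁻⁴ = 0.09180 m
Δh = 0.06300 + 0.08664 + 0.09180 = 0.24144 m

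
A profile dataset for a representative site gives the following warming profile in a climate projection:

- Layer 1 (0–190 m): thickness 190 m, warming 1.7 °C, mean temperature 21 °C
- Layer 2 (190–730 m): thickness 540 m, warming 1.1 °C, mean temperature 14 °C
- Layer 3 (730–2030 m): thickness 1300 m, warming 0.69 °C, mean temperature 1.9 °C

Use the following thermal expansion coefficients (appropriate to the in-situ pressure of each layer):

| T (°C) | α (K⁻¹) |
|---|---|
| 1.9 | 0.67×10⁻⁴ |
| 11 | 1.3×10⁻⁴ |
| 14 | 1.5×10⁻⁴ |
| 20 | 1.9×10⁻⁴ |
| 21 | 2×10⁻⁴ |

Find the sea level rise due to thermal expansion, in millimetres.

210 mm of thermosteric rise

Layer 1 at 21 °C → α = 2×10⁻⁴ K⁻¹
Layer 2 at 14 °C → α = 1.5×10⁻⁴ K⁻¹
Layer 3 at 1.9 °C → α = 0.67×10⁻⁴ K⁻¹
1.7 × 190 × 2×10⁻⁴ = 0.06460 m
540 × 1.1 × 1.5×10⁻⁴ = 0.08910 m
Layer 3: 0.67×10⁻⁴ × 1300 × 0.69 = 0.060099 m
Δh = 0.06460 + 0.08910 + 0.060099 = 0.213799 m ≈ 210 mm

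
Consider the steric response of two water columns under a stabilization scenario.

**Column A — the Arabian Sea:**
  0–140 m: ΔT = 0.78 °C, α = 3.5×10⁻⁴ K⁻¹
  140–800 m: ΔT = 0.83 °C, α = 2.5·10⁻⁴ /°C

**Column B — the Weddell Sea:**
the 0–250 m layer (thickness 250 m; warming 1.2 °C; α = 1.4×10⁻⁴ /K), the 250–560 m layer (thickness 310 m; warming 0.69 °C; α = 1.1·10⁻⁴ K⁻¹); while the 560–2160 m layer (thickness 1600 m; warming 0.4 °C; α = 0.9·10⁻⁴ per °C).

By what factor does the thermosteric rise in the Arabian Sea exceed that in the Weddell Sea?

1.4

A 0.78 × 3.5×10⁻⁴ × 140 = 0.03822 m
A Layer 2: 660 × 0.83 × 2.5×10⁻⁴ = 0.13695 m
A total: 0.17517 m
B 1.2 × 250 × 1.4×10⁻⁴ = 0.04200 m
B Layer 2: 310 × 1.1×10⁻⁴ × 0.69 = 0.023529 m
B 560–2160 m: 1600 × 0.4 × 0.9×10⁻⁴ = 0.05760 m
B total: 0.123129 m
Ratio: 0.17517 / 0.123129 ≈ 1.423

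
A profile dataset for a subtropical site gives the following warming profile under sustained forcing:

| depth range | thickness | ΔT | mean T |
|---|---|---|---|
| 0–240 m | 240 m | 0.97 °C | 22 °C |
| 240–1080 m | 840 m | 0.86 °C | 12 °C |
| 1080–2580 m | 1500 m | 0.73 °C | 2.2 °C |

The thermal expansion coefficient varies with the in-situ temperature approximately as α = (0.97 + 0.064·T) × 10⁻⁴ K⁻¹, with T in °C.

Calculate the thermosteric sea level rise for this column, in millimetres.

about 303 mm

Layer 1: α = (0.97 + 0.064×22)×10⁻⁴ = 2.378×10⁻⁴ K⁻¹
Layer 2: α = (0.97 + 0.064×12)×10⁻⁴ = 1.738×10⁻⁴ K⁻¹
Layer 3: α = (0.97 + 0.064×2.2)×10⁻⁴ = 1.1108×10⁻⁴ K⁻¹
Layer 1: 2.378×10⁻⁴ × 0.97 × 240 = 0.05535984 m
240–1080 m: 1.738×10⁻⁴ × 0.86 × 840 = 0.12555312 m
1500 × 0.73 × 1.1108×10⁻⁴ = 0.1216326 m
Δh = 0.05535984 + 0.12555312 + 0.1216326 = 0.30254556 m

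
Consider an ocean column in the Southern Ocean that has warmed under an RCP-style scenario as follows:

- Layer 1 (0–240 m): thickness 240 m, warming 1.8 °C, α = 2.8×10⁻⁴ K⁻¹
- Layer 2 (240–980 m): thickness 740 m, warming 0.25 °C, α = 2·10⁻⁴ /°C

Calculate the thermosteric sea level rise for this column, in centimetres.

240 × 2.8×10⁻⁴ × 1.8 = 0.12096 m
Layer 2: 0.25 × 740 × 2×10⁻⁴ = 0.03700 m
Δh = 0.12096 + 0.03700 = 0.15796 m ≈ 15.8 cm

15.8 cm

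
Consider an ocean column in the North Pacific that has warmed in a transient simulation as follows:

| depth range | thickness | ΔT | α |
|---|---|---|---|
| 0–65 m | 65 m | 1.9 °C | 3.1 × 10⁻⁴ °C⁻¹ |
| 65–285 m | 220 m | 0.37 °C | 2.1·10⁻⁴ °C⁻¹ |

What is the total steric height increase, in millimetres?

0–65 m: 3.1×10⁻⁴ × 1.9 × 65 = 0.038285 m
0.37 × 2.1×10⁻⁴ × 220 = 0.017094 m
Δh = 0.038285 + 0.017094 = 0.055379 m

Δh = 55 mm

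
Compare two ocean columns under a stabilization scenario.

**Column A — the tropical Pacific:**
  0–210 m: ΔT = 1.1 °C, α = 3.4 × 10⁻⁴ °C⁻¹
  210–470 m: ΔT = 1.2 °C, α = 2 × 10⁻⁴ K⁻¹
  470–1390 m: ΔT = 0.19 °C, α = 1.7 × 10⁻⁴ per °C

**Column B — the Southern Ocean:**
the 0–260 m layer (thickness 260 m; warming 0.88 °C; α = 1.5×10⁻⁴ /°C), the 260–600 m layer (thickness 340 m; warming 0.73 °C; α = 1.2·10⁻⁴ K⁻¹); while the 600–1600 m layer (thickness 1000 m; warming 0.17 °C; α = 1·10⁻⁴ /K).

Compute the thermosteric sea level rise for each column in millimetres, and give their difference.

A 0–210 m: 1.1 × 210 × 3.4×10⁻⁴ = 0.07854 m
A 210–470 m: 1.2 × 2×10⁻⁴ × 260 = 0.06240 m
A 470–1390 m: 1.7×10⁻⁴ × 0.19 × 920 = 0.029716 m
A total: 0.170656 m
B 0–260 m: 260 × 1.5×10⁻⁴ × 0.88 = 0.03432 m
B 260–600 m: 340 × 1.2×10⁻⁴ × 0.73 = 0.029784 m
B Layer 3: 1×10⁻⁴ × 1000 × 0.17 = 0.01700 m
B total: 0.081104 m
Difference: 0.170656 − 0.081104 = 0.089552 m

Δh_A ≈ 171 mm, Δh_B ≈ 81.1 mm; difference ≈ 89.6 mm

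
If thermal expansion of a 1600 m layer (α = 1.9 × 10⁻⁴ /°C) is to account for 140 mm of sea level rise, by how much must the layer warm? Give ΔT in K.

0.461 K

ΔT = Δh/(αH) = 0.14 / (1.9×10⁻⁴ × 1600) ≈ 0.4605 K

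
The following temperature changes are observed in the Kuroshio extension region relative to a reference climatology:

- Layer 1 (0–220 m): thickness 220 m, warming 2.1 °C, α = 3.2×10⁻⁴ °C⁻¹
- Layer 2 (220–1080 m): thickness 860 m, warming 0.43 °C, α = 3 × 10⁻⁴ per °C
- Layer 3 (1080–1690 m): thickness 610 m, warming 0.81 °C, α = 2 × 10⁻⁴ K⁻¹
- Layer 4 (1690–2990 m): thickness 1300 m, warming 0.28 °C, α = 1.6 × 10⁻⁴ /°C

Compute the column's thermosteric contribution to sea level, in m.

Layer 1: 2.1 × 3.2×10⁻⁴ × 220 = 0.14784 m
220–1080 m: 0.43 × 3×10⁻⁴ × 860 = 0.11094 m
610 × 0.81 × 2×10⁻⁴ = 0.09882 m
1690–2990 m: 1300 × 0.28 × 1.6×10⁻⁴ = 0.05824 m
Δh = 0.14784 + 0.11094 + 0.09882 + 0.05824 = 0.41584 m

Δh = 0.416 m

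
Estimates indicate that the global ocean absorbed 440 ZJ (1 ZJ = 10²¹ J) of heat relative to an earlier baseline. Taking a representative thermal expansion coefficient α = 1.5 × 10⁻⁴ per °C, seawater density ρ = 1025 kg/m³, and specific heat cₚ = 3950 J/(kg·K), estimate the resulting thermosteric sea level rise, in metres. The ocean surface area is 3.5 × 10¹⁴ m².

Δh ≈ 0.0466 m

Per unit area: Q = 440×10²¹ / (3.5×10¹⁴) ≈ 1.257×10⁹ J/m²
Δh = αQ/(ρcₚ) = 1.5×10⁻⁴ × 1.257×10⁹ / (1025 × 3950) ≈ 0.04657 m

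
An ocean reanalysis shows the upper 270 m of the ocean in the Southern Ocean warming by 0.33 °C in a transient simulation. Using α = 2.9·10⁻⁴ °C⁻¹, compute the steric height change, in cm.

Δh = αΔT·H = 2.9×10⁻⁴ × 0.33 × 270 = 0.025839 m

2.58 cm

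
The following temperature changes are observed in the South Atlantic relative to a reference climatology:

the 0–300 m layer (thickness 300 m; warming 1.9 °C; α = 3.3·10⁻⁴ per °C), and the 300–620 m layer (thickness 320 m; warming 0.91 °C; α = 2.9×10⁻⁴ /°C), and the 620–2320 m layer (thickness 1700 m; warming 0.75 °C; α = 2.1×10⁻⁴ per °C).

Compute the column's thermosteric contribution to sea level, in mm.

0–300 m: 300 × 1.9 × 3.3×10⁻⁴ = 0.18810 m
300–620 m: 320 × 2.9×10⁻⁴ × 0.91 = 0.084448 m
Layer 3: 0.75 × 1700 × 2.1×10⁻⁴ = 0.26775 m
Δh = 0.18810 + 0.084448 + 0.26775 = 0.540298 m ≈ 540 mm

Δh ≈ 540 mm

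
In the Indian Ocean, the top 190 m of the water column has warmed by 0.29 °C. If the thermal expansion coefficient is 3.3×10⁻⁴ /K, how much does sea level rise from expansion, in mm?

Δh = αΔT·H = 3.3×10⁻⁴ × 0.29 × 190 = 0.018183 m

18 mm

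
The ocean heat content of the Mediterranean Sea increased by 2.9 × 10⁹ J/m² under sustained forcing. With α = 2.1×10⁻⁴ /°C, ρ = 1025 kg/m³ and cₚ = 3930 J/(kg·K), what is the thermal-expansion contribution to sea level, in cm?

about 15.1 cm

Δh = αQ/(ρcₚ) = 2.1×10⁻⁴ × 2.9×10⁹ / (1025 × 3930) ≈ 0.15118 m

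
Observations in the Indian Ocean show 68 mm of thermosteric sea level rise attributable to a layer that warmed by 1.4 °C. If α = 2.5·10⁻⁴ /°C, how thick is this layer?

H ≈ 194 m

H = Δh/(αΔT) = 0.068 / (2.5×10⁻⁴ × 1.4) ≈ 194.3 m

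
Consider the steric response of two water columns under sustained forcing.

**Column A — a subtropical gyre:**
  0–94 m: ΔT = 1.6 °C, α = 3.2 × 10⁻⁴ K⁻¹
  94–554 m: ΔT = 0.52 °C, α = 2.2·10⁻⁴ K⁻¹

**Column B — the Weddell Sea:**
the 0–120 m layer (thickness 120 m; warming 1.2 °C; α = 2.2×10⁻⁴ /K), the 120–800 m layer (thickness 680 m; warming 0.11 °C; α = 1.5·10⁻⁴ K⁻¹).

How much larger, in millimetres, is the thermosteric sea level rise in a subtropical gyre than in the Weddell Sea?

A Layer 1: 94 × 3.2×10⁻⁴ × 1.6 = 0.048128 m
A Layer 2: 460 × 0.52 × 2.2×10⁻⁴ = 0.052624 m
A total: 0.100752 m
B Layer 1: 1.2 × 120 × 2.2×10⁻⁴ = 0.03168 m
B 1.5×10⁻⁴ × 680 × 0.11 = 0.01122 m
B total: 0.04290 m
Difference: 0.100752 − 0.04290 = 0.057852 m

58 mm larger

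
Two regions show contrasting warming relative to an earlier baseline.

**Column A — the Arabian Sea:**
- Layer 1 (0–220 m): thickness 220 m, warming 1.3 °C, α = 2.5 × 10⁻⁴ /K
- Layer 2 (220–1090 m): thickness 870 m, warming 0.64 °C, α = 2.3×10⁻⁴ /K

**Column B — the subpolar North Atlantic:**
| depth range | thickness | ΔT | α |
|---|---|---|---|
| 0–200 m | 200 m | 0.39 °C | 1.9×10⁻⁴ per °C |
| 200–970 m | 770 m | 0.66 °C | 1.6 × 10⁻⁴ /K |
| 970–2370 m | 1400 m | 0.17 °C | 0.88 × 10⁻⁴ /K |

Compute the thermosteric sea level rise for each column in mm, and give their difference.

A: 200 mm; B: 117 mm; difference 82.5 mm

A 2.5×10⁻⁴ × 1.3 × 220 = 0.07150 m
A 220–1090 m: 870 × 0.64 × 2.3×10⁻⁴ = 0.128064 m
A total: 0.199564 m
B 1.9×10⁻⁴ × 0.39 × 200 = 0.01482 m
B Layer 2: 770 × 0.66 × 1.6×10⁻⁴ = 0.081312 m
B 0.17 × 0.88×10⁻⁴ × 1400 = 0.020944 m
B total: 0.117076 m
Difference: 0.199564 − 0.117076 = 0.082488 m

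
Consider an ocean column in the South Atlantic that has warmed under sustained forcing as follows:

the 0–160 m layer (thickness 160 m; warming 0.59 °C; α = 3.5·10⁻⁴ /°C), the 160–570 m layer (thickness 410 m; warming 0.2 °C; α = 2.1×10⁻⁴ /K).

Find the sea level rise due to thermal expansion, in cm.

Δh = 5.0 cm

0–160 m: 160 × 3.5×10⁻⁴ × 0.59 = 0.03304 m
Layer 2: 2.1×10⁻⁴ × 410 × 0.2 = 0.01722 m
Δh = 0.03304 + 0.01722 = 0.05026 m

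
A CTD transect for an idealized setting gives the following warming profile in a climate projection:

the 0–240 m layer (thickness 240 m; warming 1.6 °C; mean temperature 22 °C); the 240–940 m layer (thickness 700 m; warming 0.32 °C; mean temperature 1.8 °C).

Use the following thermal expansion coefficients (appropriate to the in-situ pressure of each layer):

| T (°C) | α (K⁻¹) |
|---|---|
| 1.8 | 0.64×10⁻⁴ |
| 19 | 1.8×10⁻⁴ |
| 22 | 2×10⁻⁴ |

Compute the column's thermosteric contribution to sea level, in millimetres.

Layer 1 at 22 °C → α = 2×10⁻⁴ K⁻¹
Layer 2 at 1.8 °C → α = 0.64×10⁻⁴ K⁻¹
Layer 1: 2×10⁻⁴ × 1.6 × 240 = 0.07680 m
Layer 2: 700 × 0.32 × 0.64×10⁻⁴ = 0.014336 m
Δh = 0.07680 + 0.014336 = 0.091136 m ≈ 91 mm

Δh = 91 mm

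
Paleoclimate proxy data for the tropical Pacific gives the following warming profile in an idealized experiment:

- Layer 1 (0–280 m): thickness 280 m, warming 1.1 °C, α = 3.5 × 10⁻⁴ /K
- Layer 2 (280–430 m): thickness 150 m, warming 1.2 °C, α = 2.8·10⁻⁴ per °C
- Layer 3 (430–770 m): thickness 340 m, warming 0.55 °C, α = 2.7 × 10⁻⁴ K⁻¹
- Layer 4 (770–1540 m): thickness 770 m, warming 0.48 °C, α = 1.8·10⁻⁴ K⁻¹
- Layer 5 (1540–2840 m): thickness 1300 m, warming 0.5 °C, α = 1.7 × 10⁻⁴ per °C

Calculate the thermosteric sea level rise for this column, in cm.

0–280 m: 280 × 3.5×10⁻⁴ × 1.1 = 0.10780 m
150 × 2.8×10⁻⁴ × 1.2 = 0.05040 m
2.7×10⁻⁴ × 340 × 0.55 = 0.05049 m
Layer 4: 770 × 0.48 × 1.8×10⁻⁴ = 0.066528 m
Layer 5: 1.7×10⁻⁴ × 0.5 × 1300 = 0.11050 m
Δh = 0.10780 + 0.05040 + 0.05049 + 0.066528 + 0.11050 = 0.385718 m

Δh = 38.6 cm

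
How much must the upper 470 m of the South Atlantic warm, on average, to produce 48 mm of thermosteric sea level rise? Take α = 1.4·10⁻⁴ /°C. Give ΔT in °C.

about 0.73 °C

ΔT = Δh/(αH) = 0.048 / (1.4×10⁻⁴ × 470) ≈ 0.7295 °C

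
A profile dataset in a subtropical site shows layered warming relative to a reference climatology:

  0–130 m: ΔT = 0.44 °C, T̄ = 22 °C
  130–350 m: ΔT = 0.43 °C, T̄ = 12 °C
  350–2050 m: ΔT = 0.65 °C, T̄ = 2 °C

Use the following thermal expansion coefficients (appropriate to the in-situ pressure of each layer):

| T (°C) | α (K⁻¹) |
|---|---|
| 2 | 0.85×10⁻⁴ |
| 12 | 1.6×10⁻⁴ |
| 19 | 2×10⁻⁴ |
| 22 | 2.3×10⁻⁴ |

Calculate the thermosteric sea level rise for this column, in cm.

Layer 1 at 22 °C → α = 2.3×10⁻⁴ K⁻¹
Layer 2 at 12 °C → α = 1.6×10⁻⁴ K⁻¹
Layer 3 at 2 °C → α = 0.85×10⁻⁴ K⁻¹
Layer 1: 2.3×10⁻⁴ × 0.44 × 130 = 0.013156 m
130–350 m: 220 × 1.6×10⁻⁴ × 0.43 = 0.015136 m
Layer 3: 0.65 × 0.85×10⁻⁴ × 1700 = 0.093925 m
Δh = 0.013156 + 0.015136 + 0.093925 = 0.122217 m ≈ 12.2 cm

Δh = 12.2 cm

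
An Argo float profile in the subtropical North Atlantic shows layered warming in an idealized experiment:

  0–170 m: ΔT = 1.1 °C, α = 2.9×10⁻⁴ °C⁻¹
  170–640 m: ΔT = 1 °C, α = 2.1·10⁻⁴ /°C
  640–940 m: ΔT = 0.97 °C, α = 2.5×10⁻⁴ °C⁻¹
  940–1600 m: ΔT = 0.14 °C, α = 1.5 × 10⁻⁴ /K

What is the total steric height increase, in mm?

0–170 m: 2.9×10⁻⁴ × 1.1 × 170 = 0.05423 m
170–640 m: 470 × 1 × 2.1×10⁻⁴ = 0.09870 m
Layer 3: 0.97 × 2.5×10⁻⁴ × 300 = 0.07275 m
Layer 4: 1.5×10⁻⁴ × 0.14 × 660 = 0.01386 m
Δh = 0.05423 + 0.09870 + 0.07275 + 0.01386 = 0.23954 m ≈ 240 mm

Δh = 240 mm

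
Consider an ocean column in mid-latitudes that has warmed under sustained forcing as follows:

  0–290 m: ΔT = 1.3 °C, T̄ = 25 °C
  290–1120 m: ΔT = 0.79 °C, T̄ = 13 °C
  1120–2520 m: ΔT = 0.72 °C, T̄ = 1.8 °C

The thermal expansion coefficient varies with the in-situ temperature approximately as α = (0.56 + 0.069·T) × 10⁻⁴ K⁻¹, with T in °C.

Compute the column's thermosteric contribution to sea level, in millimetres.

251 mm

Layer 1: α = (0.56 + 0.069×25)×10⁻⁴ = 2.285×10⁻⁴ K⁻¹
Layer 2: α = (0.56 + 0.069×13)×10⁻⁴ = 1.457×10⁻⁴ K⁻¹
Layer 3: α = (0.56 + 0.069×1.8)×10⁻⁴ = 0.6842×10⁻⁴ K⁻¹
2.285×10⁻⁴ × 290 × 1.3 = 0.0861445 m
1.457×10⁻⁴ × 830 × 0.79 = 0.09553549 m
1120–2520 m: 1400 × 0.72 × 0.6842×10⁻⁴ = 0.06896736 m
Δh = 0.0861445 + 0.09553549 + 0.06896736 = 0.25064735 m ≈ 251 mm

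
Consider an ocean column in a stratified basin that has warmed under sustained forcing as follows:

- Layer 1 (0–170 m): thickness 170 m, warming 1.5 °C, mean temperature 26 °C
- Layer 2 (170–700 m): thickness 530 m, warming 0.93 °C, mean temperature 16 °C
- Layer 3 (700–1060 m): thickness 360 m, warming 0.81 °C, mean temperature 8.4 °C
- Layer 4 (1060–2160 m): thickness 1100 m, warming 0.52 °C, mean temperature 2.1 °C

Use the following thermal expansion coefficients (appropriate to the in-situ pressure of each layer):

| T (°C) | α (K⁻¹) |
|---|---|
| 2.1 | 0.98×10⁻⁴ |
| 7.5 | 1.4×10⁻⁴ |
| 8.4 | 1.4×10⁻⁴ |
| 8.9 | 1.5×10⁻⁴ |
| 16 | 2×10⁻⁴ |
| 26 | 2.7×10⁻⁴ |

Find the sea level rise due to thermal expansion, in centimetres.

about 26.4 cm

Layer 1 at 26 °C → α = 2.7×10⁻⁴ K⁻¹
Layer 2 at 16 °C → α = 2×10⁻⁴ K⁻¹
Layer 3 at 8.4 °C → α = 1.4×10⁻⁴ K⁻¹
Layer 4 at 2.1 °C → α = 0.98×10⁻⁴ K⁻¹
0–170 m: 2.7×10⁻⁴ × 170 × 1.5 = 0.06885 m
Layer 2: 2×10⁻⁴ × 530 × 0.93 = 0.09858 m
Layer 3: 0.81 × 360 × 1.4×10⁻⁴ = 0.040824 m
1060–2160 m: 0.52 × 0.98×10⁻⁴ × 1100 = 0.056056 m
Δh = 0.06885 + 0.09858 + 0.040824 + 0.056056 = 0.26431 m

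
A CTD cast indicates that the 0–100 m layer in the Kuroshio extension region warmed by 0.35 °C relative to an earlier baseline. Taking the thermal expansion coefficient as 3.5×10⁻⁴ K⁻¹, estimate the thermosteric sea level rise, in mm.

about 12 mm

Δh = αΔT·H = 3.5×10⁻⁴ × 0.35 × 100 = 0.01225 m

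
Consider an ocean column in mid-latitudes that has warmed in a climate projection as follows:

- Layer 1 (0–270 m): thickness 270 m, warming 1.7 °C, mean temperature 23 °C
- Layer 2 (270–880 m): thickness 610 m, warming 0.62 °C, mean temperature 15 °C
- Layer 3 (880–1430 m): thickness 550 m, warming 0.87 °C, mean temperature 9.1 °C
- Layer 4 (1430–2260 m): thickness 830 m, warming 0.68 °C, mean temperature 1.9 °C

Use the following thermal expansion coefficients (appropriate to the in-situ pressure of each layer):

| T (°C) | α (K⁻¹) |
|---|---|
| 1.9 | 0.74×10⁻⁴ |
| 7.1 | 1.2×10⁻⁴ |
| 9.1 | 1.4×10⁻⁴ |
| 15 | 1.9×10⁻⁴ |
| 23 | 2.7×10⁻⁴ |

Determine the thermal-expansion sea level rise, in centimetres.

Layer 1 at 23 °C → α = 2.7×10⁻⁴ K⁻¹
Layer 2 at 15 °C → α = 1.9×10⁻⁴ K⁻¹
Layer 3 at 9.1 °C → α = 1.4×10⁻⁴ K⁻¹
Layer 4 at 1.9 °C → α = 0.74×10⁻⁴ K⁻¹
270 × 2.7×10⁻⁴ × 1.7 = 0.12393 m
Layer 2: 0.62 × 1.9×10⁻⁴ × 610 = 0.071858 m
880–1430 m: 1.4×10⁻⁴ × 550 × 0.87 = 0.06699 m
0.68 × 830 × 0.74×10⁻⁴ = 0.0417656 m
Δh = 0.12393 + 0.071858 + 0.06699 + 0.0417656 = 0.3045436 m ≈ 30.5 cm

30.5 cm of thermosteric rise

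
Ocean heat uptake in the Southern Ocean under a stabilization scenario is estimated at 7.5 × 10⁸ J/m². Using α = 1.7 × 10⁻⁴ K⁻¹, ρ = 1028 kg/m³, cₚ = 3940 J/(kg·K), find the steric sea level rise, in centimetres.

Δh ≈ 3.15 cm

Δh = αQ/(ρcₚ) = 1.7×10⁻⁴ × 7.5×10⁸ / (1028 × 3940) ≈ 0.031479 m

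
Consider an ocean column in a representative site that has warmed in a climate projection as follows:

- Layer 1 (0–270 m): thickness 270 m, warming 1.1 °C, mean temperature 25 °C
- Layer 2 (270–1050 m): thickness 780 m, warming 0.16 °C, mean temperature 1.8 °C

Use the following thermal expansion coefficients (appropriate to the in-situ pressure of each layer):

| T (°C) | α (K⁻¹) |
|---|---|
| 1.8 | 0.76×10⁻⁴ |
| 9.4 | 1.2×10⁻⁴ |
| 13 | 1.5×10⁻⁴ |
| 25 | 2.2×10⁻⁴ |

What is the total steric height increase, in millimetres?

Δh = 75 mm

Layer 1 at 25 °C → α = 2.2×10⁻⁴ K⁻¹
Layer 2 at 1.8 °C → α = 0.76×10⁻⁴ K⁻¹
1.1 × 2.2×10⁻⁴ × 270 = 0.06534 m
0.16 × 0.76×10⁻⁴ × 780 = 0.0094848 m
Δh = 0.06534 + 0.0094848 = 0.0748248 m ≈ 75 mm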